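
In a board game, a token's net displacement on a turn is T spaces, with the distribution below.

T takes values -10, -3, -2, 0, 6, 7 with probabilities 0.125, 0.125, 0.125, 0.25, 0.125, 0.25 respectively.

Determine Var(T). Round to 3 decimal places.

30.484

E[T] = (-10)(0.125) + (-3)(0.125) + (-2)(0.125) + (0)(0.25) + (6)(0.125) + (7)(0.25) = 0.625
E[T²] = (-10)²(0.125) + (-3)²(0.125) + (-2)²(0.125) + (0)²(0.25) + (6)²(0.125) + (7)²(0.25) = 30.875
Var(T) = E[T²] − (E[T])² = 30.875 − (0.625)² = 30.484375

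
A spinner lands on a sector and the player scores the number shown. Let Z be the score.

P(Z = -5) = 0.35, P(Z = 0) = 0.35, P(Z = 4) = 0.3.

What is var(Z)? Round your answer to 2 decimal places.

13.25

E[Z] = (-5)(0.35) + (0)(0.35) + (4)(0.3) = -0.55
E[Z²] = (-5)²(0.35) + (0)²(0.35) + (4)²(0.3) = 13.55
var(Z) = E[Z²] − (E[Z])² = 13.55 − (-0.55)² = 13.2475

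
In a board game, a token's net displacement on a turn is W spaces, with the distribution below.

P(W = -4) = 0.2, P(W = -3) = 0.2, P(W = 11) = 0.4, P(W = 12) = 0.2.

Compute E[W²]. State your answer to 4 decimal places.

E[W²] = (-4)²(0.2) + (-3)²(0.2) + (11)²(0.4) + (12)²(0.2) = 82.2

82.2000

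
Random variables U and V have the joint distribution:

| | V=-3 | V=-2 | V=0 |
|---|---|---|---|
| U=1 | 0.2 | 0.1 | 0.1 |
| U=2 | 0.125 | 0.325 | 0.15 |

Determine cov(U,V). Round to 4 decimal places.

E[U] = 1.6,  E[V] = -1.825
E[UV] = -2.85
cov(U,V) = E[UV] − E[U]E[V] = -2.85 − (1.6)(-1.825) = 0.07

0.0700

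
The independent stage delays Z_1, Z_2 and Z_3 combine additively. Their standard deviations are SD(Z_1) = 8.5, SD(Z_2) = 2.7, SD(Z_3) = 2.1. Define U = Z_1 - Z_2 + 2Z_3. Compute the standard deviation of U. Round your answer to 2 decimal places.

9.86

var(Z_1) = 72.25, var(Z_2) = 7.29, var(Z_3) = 4.41
By independence, var(U) = (1)²var(Z_1) + (-1)²var(Z_2) + (2)²var(Z_3)
= (1)²·72.25 + (-1)²·7.29 + (2)²·4.41 = 97.18
SD(U) = √97.18 ≈ 9.86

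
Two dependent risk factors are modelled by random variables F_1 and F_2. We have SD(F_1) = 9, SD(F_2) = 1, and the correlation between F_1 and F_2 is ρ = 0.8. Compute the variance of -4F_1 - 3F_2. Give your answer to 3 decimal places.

Var(F_1) = (9)² = 81;  Var(F_2) = (1)² = 1
cov(F_1,F_2) = ρ·SD(F_1)·SD(F_2) = 0.8·9·1 = 7.2
Var(-4F_1 - 3F_2) = (-4)²·Var(F_1) + (-3)²·Var(F_2) + 2·(-4)·(-3)·cov(F_1,F_2)
= 16·81 + 9·1 + 24·7.2 = 1477.8

1477.800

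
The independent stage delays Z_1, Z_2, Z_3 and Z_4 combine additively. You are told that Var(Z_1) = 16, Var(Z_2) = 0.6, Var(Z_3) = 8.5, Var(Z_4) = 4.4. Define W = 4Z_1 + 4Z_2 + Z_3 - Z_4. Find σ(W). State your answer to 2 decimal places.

By independence, Var(W) = (4)²Var(Z_1) + (4)²Var(Z_2) + (1)²Var(Z_3) + (-1)²Var(Z_4)
= (4)²·16 + (4)²·0.6 + (1)²·8.5 + (-1)²·4.4 = 278.5
σ(W) = √278.5 ≈ 16.69

16.69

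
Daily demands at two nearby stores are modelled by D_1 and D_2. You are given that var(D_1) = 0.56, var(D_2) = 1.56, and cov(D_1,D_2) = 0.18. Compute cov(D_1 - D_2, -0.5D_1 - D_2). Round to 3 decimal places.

1.190

cov(D_1 - D_2, -0.5D_1 - D_2) = (1)(-0.5)var(D_1) + (-1)(-1)var(D_2) + [(1)(-1) + (-1)(-0.5)]cov(D_1,D_2)
= -0.5·0.56 + 1·1.56 + -0.5·0.18 = 1.19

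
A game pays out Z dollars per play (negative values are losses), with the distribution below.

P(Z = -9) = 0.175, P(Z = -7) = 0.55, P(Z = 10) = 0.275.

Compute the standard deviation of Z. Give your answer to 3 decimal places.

E[Z] = (-9)(0.175) + (-7)(0.55) + (10)(0.275) = -2.675
E[Z²] = (-9)²(0.175) + (-7)²(0.55) + (10)²(0.275) = 68.625
var(Z) = E[Z²] − (E[Z])² = 68.625 − (-2.675)² = 61.469375
sd(Z) = √61.469375 ≈ 7.840

7.840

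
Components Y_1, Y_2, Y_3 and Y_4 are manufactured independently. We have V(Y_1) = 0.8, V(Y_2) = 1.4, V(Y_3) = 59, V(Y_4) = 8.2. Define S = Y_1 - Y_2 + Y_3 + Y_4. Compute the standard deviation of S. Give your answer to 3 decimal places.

8.331

By independence, V(S) = (1)²V(Y_1) + (-1)²V(Y_2) + (1)²V(Y_3) + (1)²V(Y_4)
= (1)²·0.8 + (-1)²·1.4 + (1)²·59 + (1)²·8.2 = 69.4
SD(S) = √69.4 ≈ 8.331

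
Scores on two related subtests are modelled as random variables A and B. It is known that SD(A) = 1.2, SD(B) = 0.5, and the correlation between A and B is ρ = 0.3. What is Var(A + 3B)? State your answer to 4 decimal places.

Var(A) = (1.2)² = 1.44;  Var(B) = (0.5)² = 0.25
Cov(A,B) = ρ·SD(A)·SD(B) = 0.3·1.2·0.5 = 0.18
Var(A + 3B) = (1)²·Var(A) + (3)²·Var(B) + 2·(1)·(3)·Cov(A,B)
= 1·1.44 + 9·0.25 + 6·0.18 = 4.77

4.7700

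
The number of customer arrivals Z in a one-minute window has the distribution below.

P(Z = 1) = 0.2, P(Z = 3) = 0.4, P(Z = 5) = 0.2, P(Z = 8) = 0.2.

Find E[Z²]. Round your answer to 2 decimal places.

E[Z²] = (1)²(0.2) + (3)²(0.4) + (5)²(0.2) + (8)²(0.2) = 21.6

21.60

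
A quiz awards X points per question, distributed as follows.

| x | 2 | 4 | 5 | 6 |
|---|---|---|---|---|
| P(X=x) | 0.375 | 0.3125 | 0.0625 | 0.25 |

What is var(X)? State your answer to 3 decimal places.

2.527

E[X] = (2)(0.375) + (4)(0.3125) + (5)(0.0625) + (6)(0.25) = 3.8125
E[X²] = (2)²(0.375) + (4)²(0.3125) + (5)²(0.0625) + (6)²(0.25) = 17.0625
var(X) = E[X²] − (E[X])² = 17.0625 − (3.8125)² = 2.52734375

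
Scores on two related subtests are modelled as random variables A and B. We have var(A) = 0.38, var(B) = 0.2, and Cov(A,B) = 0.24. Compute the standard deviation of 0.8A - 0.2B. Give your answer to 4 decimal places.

0.4176

var(0.8A - 0.2B) = (0.8)²·var(A) + (-0.2)²·var(B) + 2·(0.8)·(-0.2)·Cov(A,B)
= 0.64·0.38 + 0.04·0.2 + -0.32·0.24 = 0.1744
sd(0.8A - 0.2B) = √0.1744 ≈ 0.4176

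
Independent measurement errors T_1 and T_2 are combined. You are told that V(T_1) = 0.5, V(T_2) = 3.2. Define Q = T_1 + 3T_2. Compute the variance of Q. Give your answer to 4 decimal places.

29.3000

By independence, V(Q) = (1)²V(T_1) + (3)²V(T_2)
= (1)²·0.5 + (3)²·3.2 = 29.3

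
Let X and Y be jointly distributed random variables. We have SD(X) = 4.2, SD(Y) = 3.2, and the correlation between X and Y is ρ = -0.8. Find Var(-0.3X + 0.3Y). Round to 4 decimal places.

Var(X) = (4.2)² = 17.64;  Var(Y) = (3.2)² = 10.24
cov(X,Y) = ρ·SD(X)·SD(Y) = -0.8·4.2·3.2 = -10.752
Var(-0.3X + 0.3Y) = (-0.3)²·Var(X) + (0.3)²·Var(Y) + 2·(-0.3)·(0.3)·cov(X,Y)
= 0.09·17.64 + 0.09·10.24 + -0.18·-10.752 = 4.44456

4.4446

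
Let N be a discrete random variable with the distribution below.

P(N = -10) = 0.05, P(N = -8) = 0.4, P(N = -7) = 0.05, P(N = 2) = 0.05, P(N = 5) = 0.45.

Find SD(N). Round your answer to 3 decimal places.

E[N] = (-10)(0.05) + (-8)(0.4) + (-7)(0.05) + (2)(0.05) + (5)(0.45) = -1.7
E[N²] = (-10)²(0.05) + (-8)²(0.4) + (-7)²(0.05) + (2)²(0.05) + (5)²(0.45) = 44.5
Var(N) = E[N²] − (E[N])² = 44.5 − (-1.7)² = 41.61
SD(N) = √41.61 ≈ 6.451

6.451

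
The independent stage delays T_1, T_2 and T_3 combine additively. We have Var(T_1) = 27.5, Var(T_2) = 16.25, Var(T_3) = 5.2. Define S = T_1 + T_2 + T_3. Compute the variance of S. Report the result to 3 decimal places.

By independence, Var(S) = (1)²Var(T_1) + (1)²Var(T_2) + (1)²Var(T_3)
= (1)²·27.5 + (1)²·16.25 + (1)²·5.2 = 48.95

48.950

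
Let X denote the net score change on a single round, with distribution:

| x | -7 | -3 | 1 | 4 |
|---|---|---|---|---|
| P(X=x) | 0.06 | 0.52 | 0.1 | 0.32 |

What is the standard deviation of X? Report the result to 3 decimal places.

E[X] = (-7)(0.06) + (-3)(0.52) + (1)(0.1) + (4)(0.32) = -0.6
E[X²] = (-7)²(0.06) + (-3)²(0.52) + (1)²(0.1) + (4)²(0.32) = 12.84
var(X) = E[X²] − (E[X])² = 12.84 − (-0.6)² = 12.48
sd(X) = √12.48 ≈ 3.533

3.533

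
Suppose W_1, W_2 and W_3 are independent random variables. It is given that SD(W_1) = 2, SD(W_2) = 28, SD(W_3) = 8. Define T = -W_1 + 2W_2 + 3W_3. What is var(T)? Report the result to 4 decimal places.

var(W_1) = 4, var(W_2) = 784, var(W_3) = 64
By independence, var(T) = (-1)²var(W_1) + (2)²var(W_2) + (3)²var(W_3)
= (-1)²·4 + (2)²·784 + (3)²·64 = 3716

3716.0000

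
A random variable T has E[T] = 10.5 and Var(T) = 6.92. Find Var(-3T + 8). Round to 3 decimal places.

62.280

Var(-3T + 8) = (-3)²·Var(T) = 9·6.92 = 62.28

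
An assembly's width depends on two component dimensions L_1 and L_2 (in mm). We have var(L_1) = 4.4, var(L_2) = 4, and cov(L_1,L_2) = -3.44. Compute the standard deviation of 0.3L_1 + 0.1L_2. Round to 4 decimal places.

var(0.3L_1 + 0.1L_2) = (0.3)²·var(L_1) + (0.1)²·var(L_2) + 2·(0.3)·(0.1)·cov(L_1,L_2)
= 0.09·4.4 + 0.01·4 + 0.06·-3.44 = 0.2296
SD(0.3L_1 + 0.1L_2) = √0.2296 ≈ 0.4792

0.4792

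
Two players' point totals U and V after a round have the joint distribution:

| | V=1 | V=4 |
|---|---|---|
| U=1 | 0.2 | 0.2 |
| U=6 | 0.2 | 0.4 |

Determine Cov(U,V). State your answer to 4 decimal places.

E[U] = 4,  E[V] = 2.8
E[UV] = 11.8
Cov(U,V) = E[UV] − E[U]E[V] = 11.8 − (4)(2.8) = 0.6

0.6000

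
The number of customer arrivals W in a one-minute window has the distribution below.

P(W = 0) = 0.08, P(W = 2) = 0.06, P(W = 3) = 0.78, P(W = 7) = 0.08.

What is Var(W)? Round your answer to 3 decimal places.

2.060

E[W] = (0)(0.08) + (2)(0.06) + (3)(0.78) + (7)(0.08) = 3.02
E[W²] = (0)²(0.08) + (2)²(0.06) + (3)²(0.78) + (7)²(0.08) = 11.18
Var(W) = E[W²] − (E[W])² = 11.18 − (3.02)² = 2.0596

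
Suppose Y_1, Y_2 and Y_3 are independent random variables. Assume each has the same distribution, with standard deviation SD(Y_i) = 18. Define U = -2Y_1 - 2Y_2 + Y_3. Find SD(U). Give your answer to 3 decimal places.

V(Y_i) = (18)² = 324
By independence, V(U) = (-2)²V(Y_1) + (-2)²V(Y_2) + (1)²V(Y_3)
= (-2)²·324 + (-2)²·324 + (1)²·324 = 2916
SD(U) = √2916 ≈ 54.000

54.000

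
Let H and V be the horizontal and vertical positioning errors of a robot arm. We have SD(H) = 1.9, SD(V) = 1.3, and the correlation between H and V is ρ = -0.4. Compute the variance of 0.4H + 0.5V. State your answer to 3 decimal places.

var(H) = (1.9)² = 3.61;  var(V) = (1.3)² = 1.69
cov(H,V) = ρ·SD(H)·SD(V) = -0.4·1.9·1.3 = -0.988
var(0.4H + 0.5V) = (0.4)²·var(H) + (0.5)²·var(V) + 2·(0.4)·(0.5)·cov(H,V)
= 0.16·3.61 + 0.25·1.69 + 0.4·-0.988 = 0.6049

0.605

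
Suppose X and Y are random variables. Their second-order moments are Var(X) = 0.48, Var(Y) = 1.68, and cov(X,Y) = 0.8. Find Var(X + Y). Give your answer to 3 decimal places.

Var(X + Y) = (1)²·Var(X) + (1)²·Var(Y) + 2·(1)·(1)·cov(X,Y)
= 1·0.48 + 1·1.68 + 2·0.8 = 3.76

3.760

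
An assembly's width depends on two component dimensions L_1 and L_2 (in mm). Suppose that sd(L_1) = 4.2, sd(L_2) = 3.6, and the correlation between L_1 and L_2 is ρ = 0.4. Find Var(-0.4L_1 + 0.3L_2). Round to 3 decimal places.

Var(L_1) = (4.2)² = 17.64;  Var(L_2) = (3.6)² = 12.96
cov(L_1,L_2) = ρ·sd(L_1)·sd(L_2) = 0.4·4.2·3.6 = 6.048
Var(-0.4L_1 + 0.3L_2) = (-0.4)²·Var(L_1) + (0.3)²·Var(L_2) + 2·(-0.4)·(0.3)·cov(L_1,L_2)
= 0.16·17.64 + 0.09·12.96 + -0.24·6.048 = 2.53728

2.537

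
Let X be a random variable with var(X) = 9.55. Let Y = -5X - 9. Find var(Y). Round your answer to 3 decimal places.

238.750

var(-5X - 9) = (-5)²·var(X) = 25·9.55 = 238.75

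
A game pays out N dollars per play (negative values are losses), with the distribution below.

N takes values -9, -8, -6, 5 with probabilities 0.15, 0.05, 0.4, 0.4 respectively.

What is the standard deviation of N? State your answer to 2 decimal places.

5.93

E[N] = (-9)(0.15) + (-8)(0.05) + (-6)(0.4) + (5)(0.4) = -2.15
E[N²] = (-9)²(0.15) + (-8)²(0.05) + (-6)²(0.4) + (5)²(0.4) = 39.75
Var(N) = E[N²] − (E[N])² = 39.75 − (-2.15)² = 35.1275
SD(N) = √35.1275 ≈ 5.93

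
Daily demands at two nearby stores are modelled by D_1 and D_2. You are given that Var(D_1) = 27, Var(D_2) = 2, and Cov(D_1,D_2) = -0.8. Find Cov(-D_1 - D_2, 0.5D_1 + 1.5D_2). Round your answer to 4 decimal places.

Cov(-D_1 - D_2, 0.5D_1 + 1.5D_2) = (-1)(0.5)Var(D_1) + (-1)(1.5)Var(D_2) + [(-1)(1.5) + (-1)(0.5)]Cov(D_1,D_2)
= -0.5·27 + -1.5·2 + -2·-0.8 = -14.9

-14.9000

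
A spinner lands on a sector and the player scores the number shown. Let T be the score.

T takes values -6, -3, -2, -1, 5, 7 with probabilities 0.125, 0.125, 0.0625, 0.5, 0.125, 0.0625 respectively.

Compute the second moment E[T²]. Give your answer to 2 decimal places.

E[T²] = (-6)²(0.125) + (-3)²(0.125) + (-2)²(0.0625) + (-1)²(0.5) + (5)²(0.125) + (7)²(0.0625) = 12.5625

12.56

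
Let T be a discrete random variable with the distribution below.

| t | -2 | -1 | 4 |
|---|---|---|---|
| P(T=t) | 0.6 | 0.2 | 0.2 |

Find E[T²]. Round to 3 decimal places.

5.800

E[T²] = (-2)²(0.6) + (-1)²(0.2) + (4)²(0.2) = 5.8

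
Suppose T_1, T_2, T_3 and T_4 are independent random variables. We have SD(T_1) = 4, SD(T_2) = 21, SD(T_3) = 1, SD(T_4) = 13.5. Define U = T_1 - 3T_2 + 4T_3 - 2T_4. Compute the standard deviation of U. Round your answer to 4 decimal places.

68.7750

var(T_1) = 16, var(T_2) = 441, var(T_3) = 1, var(T_4) = 182.25
By independence, var(U) = (1)²var(T_1) + (-3)²var(T_2) + (4)²var(T_3) + (-2)²var(T_4)
= (1)²·16 + (-3)²·441 + (4)²·1 + (-2)²·182.25 = 4730
SD(U) = √4730 ≈ 68.7750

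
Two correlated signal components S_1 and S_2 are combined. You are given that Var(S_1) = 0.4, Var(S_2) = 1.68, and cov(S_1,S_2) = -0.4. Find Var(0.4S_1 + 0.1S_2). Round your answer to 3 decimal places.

Var(0.4S_1 + 0.1S_2) = (0.4)²·Var(S_1) + (0.1)²·Var(S_2) + 2·(0.4)·(0.1)·cov(S_1,S_2)
= 0.16·0.4 + 0.01·1.68 + 0.08·-0.4 = 0.0488

0.049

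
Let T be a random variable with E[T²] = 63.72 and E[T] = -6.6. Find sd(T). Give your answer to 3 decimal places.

var(T) = 63.72 − (-6.6)² = 20.16
sd(T) = √20.16 ≈ 4.490

4.490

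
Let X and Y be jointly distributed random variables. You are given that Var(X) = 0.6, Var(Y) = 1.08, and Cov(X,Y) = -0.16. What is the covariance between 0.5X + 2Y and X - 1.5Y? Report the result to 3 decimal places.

Cov(0.5X + 2Y, X - 1.5Y) = (0.5)(1)Var(X) + (2)(-1.5)Var(Y) + [(0.5)(-1.5) + (2)(1)]Cov(X,Y)
= 0.5·0.6 + -3·1.08 + 1.25·-0.16 = -3.14

-3.140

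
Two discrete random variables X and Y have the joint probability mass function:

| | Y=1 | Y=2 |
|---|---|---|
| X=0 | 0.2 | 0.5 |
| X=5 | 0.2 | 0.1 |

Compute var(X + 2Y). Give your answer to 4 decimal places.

4.6100

E[X] = 1.5,  E[Y] = 1.6,  E[XY] = 2
var(X) = 7.5 − (1.5)² = 5.25;  var(Y) = 2.8 − (1.6)² = 0.24
Cov(X,Y) = 2 − (1.5)(1.6) = -0.4
var(X + 2Y) = (1)²·5.25 + (2)²·0.24 + 2·(1)·(2)·-0.4 = 4.61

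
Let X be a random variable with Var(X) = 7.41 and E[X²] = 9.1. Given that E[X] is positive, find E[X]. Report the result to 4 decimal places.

(E[X])² = E[X²] − Var(X) = 9.1 − 7.41 = 1.69
E[X] = √1.69 = 1.3

1.3000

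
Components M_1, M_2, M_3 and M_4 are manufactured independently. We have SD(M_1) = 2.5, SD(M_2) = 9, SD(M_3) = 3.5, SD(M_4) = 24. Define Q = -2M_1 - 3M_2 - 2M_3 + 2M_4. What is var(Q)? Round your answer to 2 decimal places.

var(M_1) = 6.25, var(M_2) = 81, var(M_3) = 12.25, var(M_4) = 576
By independence, var(Q) = (-2)²var(M_1) + (-3)²var(M_2) + (-2)²var(M_3) + (2)²var(M_4)
= (-2)²·6.25 + (-3)²·81 + (-2)²·12.25 + (2)²·576 = 3107

3107.00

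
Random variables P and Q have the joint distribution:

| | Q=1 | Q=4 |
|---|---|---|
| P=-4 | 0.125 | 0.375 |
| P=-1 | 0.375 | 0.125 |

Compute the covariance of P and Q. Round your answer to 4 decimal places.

E[P] = -2.5,  E[Q] = 2.5
E[PQ] = -7.375
Cov(P,Q) = E[PQ] − E[P]E[Q] = -7.375 − (-2.5)(2.5) = -1.125

-1.1250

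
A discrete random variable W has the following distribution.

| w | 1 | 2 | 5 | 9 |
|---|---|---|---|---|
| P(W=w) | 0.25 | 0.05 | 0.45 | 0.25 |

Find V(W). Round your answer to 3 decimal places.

E[W] = (1)(0.25) + (2)(0.05) + (5)(0.45) + (9)(0.25) = 4.85
E[W²] = (1)²(0.25) + (2)²(0.05) + (5)²(0.45) + (9)²(0.25) = 31.95
V(W) = E[W²] − (E[W])² = 31.95 − (4.85)² = 8.4275

8.428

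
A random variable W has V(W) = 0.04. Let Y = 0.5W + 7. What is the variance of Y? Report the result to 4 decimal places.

V(0.5W + 7) = (0.5)²·V(W) = 0.25·0.04 = 0.01

0.0100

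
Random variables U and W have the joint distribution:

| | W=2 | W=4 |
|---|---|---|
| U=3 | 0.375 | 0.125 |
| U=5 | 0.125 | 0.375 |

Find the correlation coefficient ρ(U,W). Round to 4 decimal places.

0.5000

E[U] = 4,  E[W] = 3
E[UW] = 12.5
cov(U,W) = E[UW] − E[U]E[W] = 12.5 − (4)(3) = 0.5
Var(U) = 1,  Var(W) = 1
ρ = 0.5 / √(1·1) ≈ 0.5000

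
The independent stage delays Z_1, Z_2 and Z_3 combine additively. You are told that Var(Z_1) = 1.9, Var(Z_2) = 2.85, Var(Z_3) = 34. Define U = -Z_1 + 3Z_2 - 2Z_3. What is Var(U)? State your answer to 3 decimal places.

163.550

By independence, Var(U) = (-1)²Var(Z_1) + (3)²Var(Z_2) + (-2)²Var(Z_3)
= (-1)²·1.9 + (3)²·2.85 + (-2)²·34 = 163.55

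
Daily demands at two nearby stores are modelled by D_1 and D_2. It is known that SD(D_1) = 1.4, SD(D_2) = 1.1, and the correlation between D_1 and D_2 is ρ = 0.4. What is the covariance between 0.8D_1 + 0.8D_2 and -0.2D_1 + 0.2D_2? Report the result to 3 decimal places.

-0.120

Var(D_1) = (1.4)² = 1.96;  Var(D_2) = (1.1)² = 1.21
cov(D_1,D_2) = ρ·SD(D_1)·SD(D_2) = 0.4·1.4·1.1 = 0.616
cov(0.8D_1 + 0.8D_2, -0.2D_1 + 0.2D_2) = (0.8)(-0.2)Var(D_1) + (0.8)(0.2)Var(D_2) + [(0.8)(0.2) + (0.8)(-0.2)]cov(D_1,D_2)
= -0.16·1.96 + 0.16·1.21 + 0·0.616 = -0.12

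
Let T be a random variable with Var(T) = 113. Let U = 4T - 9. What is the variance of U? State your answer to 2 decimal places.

Var(4T - 9) = (4)²·Var(T) = 16·113 = 1808

1808.00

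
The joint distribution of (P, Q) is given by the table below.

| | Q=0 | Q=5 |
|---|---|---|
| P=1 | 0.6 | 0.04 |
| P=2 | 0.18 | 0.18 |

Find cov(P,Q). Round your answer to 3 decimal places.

0.504

E[P] = 1.36,  E[Q] = 1.1
E[PQ] = 2
cov(P,Q) = E[PQ] − E[P]E[Q] = 2 − (1.36)(1.1) = 0.504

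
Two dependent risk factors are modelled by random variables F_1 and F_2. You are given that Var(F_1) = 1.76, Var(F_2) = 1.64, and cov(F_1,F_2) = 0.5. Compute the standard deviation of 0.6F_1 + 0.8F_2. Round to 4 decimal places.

Var(0.6F_1 + 0.8F_2) = (0.6)²·Var(F_1) + (0.8)²·Var(F_2) + 2·(0.6)·(0.8)·cov(F_1,F_2)
= 0.36·1.76 + 0.64·1.64 + 0.96·0.5 = 2.1632
sd(0.6F_1 + 0.8F_2) = √2.1632 ≈ 1.4708

1.4708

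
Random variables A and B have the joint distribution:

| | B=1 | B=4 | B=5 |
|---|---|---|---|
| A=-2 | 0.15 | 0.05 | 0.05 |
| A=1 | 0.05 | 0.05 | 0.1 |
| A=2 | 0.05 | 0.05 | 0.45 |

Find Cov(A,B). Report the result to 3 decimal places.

E[A] = 0.8,  E[B] = 3.85
E[AB] = 4.55
Cov(A,B) = E[AB] − E[A]E[B] = 4.55 − (0.8)(3.85) = 1.47

1.470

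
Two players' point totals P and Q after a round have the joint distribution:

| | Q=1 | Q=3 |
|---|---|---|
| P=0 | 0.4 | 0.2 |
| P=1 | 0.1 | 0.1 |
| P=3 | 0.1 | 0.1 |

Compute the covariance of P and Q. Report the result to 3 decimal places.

E[P] = 0.8,  E[Q] = 1.8
E[PQ] = 1.6
cov(P,Q) = E[PQ] − E[P]E[Q] = 1.6 − (0.8)(1.8) = 0.16

0.160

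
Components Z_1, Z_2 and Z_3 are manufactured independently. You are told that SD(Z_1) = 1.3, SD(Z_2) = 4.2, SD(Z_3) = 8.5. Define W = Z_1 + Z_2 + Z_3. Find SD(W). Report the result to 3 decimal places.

var(Z_1) = 1.69, var(Z_2) = 17.64, var(Z_3) = 72.25
By independence, var(W) = (1)²var(Z_1) + (1)²var(Z_2) + (1)²var(Z_3)
= (1)²·1.69 + (1)²·17.64 + (1)²·72.25 = 91.58
SD(W) = √91.58 ≈ 9.570

9.570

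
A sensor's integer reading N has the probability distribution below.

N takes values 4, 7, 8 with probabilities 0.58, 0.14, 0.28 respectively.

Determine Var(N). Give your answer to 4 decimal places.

E[N] = (4)(0.58) + (7)(0.14) + (8)(0.28) = 5.54
E[N²] = (4)²(0.58) + (7)²(0.14) + (8)²(0.28) = 34.06
Var(N) = E[N²] − (E[N])² = 34.06 − (5.54)² = 3.3684

3.3684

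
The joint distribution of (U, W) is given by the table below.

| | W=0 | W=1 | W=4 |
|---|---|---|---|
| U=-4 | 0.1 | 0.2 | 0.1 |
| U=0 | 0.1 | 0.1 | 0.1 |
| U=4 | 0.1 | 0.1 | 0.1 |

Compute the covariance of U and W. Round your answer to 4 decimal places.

E[U] = -0.4,  E[W] = 1.6
E[UW] = -0.4
cov(U,W) = E[UW] − E[U]E[W] = -0.4 − (-0.4)(1.6) = 0.24

0.2400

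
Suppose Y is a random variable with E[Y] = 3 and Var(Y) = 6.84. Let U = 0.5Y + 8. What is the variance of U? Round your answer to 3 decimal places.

1.710

Var(0.5Y + 8) = (0.5)²·Var(Y) = 0.25·6.84 = 1.71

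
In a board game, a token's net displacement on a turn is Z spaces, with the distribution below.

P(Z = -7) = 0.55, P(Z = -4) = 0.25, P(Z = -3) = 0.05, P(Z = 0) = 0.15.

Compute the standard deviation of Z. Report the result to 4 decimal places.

2.5298

E[Z] = (-7)(0.55) + (-4)(0.25) + (-3)(0.05) + (0)(0.15) = -5
E[Z²] = (-7)²(0.55) + (-4)²(0.25) + (-3)²(0.05) + (0)²(0.15) = 31.4
V(Z) = E[Z²] − (E[Z])² = 31.4 − (-5)² = 6.4
sd(Z) = √6.4 ≈ 2.5298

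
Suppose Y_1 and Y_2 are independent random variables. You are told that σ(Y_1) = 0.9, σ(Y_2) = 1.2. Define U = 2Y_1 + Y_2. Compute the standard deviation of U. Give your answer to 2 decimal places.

2.16

Var(Y_1) = 0.81, Var(Y_2) = 1.44
By independence, Var(U) = (2)²Var(Y_1) + (1)²Var(Y_2)
= (2)²·0.81 + (1)²·1.44 = 4.68
σ(U) = √4.68 ≈ 2.16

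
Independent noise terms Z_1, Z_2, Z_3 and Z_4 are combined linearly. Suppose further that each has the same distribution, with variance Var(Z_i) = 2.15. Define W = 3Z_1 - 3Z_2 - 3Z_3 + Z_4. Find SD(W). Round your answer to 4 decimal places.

7.7589

By independence, Var(W) = (3)²Var(Z_1) + (-3)²Var(Z_2) + (-3)²Var(Z_3) + (1)²Var(Z_4)
= (3)²·2.15 + (-3)²·2.15 + (-3)²·2.15 + (1)²·2.15 = 60.2
SD(W) = √60.2 ≈ 7.7589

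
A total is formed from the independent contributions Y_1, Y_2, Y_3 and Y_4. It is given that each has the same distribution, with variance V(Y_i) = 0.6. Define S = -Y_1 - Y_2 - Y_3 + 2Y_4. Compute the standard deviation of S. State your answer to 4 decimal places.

2.0494

By independence, V(S) = (-1)²V(Y_1) + (-1)²V(Y_2) + (-1)²V(Y_3) + (2)²V(Y_4)
= (-1)²·0.6 + (-1)²·0.6 + (-1)²·0.6 + (2)²·0.6 = 4.2
sd(S) = √4.2 ≈ 2.0494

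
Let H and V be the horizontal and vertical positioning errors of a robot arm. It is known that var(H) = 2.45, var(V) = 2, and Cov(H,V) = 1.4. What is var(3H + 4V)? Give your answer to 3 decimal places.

87.650

var(3H + 4V) = (3)²·var(H) + (4)²·var(V) + 2·(3)·(4)·Cov(H,V)
= 9·2.45 + 16·2 + 24·1.4 = 87.65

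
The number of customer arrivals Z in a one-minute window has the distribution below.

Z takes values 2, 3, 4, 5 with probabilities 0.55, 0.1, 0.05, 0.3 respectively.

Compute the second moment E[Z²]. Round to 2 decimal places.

E[Z²] = (2)²(0.55) + (3)²(0.1) + (4)²(0.05) + (5)²(0.3) = 11.4

11.40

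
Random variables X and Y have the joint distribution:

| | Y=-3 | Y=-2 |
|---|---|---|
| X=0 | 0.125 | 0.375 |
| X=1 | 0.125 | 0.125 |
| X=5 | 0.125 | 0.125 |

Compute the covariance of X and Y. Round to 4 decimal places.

-0.1875

E[X] = 1.5,  E[Y] = -2.375
E[XY] = -3.75
cov(X,Y) = E[XY] − E[X]E[Y] = -3.75 − (1.5)(-2.375) = -0.1875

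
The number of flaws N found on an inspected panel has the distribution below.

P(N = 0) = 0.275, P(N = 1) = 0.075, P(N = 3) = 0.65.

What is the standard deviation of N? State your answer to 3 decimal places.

E[N] = (0)(0.275) + (1)(0.075) + (3)(0.65) = 2.025
E[N²] = (0)²(0.275) + (1)²(0.075) + (3)²(0.65) = 5.925
Var(N) = E[N²] − (E[N])² = 5.925 − (2.025)² = 1.824375
σ(N) = √1.824375 ≈ 1.351

1.351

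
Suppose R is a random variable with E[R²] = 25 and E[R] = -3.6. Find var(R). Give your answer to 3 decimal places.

12.040

var(R) = 25 − (-3.6)² = 12.04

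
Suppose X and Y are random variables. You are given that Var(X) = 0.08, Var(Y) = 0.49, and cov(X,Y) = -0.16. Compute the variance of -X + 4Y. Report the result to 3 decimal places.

Var(-X + 4Y) = (-1)²·Var(X) + (4)²·Var(Y) + 2·(-1)·(4)·cov(X,Y)
= 1·0.08 + 16·0.49 + -8·-0.16 = 9.2

9.200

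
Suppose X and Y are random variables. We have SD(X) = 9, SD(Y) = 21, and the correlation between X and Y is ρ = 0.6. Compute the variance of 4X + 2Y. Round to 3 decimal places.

V(X) = (9)² = 81;  V(Y) = (21)² = 441
cov(X,Y) = ρ·SD(X)·SD(Y) = 0.6·9·21 = 113.4
V(4X + 2Y) = (4)²·V(X) + (2)²·V(Y) + 2·(4)·(2)·cov(X,Y)
= 16·81 + 4·441 + 16·113.4 = 4874.4

4874.400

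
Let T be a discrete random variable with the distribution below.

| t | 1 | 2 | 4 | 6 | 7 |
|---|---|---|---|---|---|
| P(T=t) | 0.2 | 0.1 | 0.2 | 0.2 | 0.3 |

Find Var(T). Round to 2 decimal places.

E[T] = (1)(0.2) + (2)(0.1) + (4)(0.2) + (6)(0.2) + (7)(0.3) = 4.5
E[T²] = (1)²(0.2) + (2)²(0.1) + (4)²(0.2) + (6)²(0.2) + (7)²(0.3) = 25.7
Var(T) = E[T²] − (E[T])² = 25.7 − (4.5)² = 5.45

5.45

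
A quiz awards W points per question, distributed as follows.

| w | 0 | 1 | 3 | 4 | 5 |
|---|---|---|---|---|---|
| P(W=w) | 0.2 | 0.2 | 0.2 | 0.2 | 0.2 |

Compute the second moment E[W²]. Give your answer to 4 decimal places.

E[W²] = (0)²(0.2) + (1)²(0.2) + (3)²(0.2) + (4)²(0.2) + (5)²(0.2) = 10.2

10.2000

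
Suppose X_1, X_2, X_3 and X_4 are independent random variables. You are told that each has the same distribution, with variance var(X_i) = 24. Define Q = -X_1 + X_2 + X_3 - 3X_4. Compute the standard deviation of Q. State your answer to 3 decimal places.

16.971

By independence, var(Q) = (-1)²var(X_1) + (1)²var(X_2) + (1)²var(X_3) + (-3)²var(X_4)
= (-1)²·24 + (1)²·24 + (1)²·24 + (-3)²·24 = 288
σ(Q) = √288 ≈ 16.971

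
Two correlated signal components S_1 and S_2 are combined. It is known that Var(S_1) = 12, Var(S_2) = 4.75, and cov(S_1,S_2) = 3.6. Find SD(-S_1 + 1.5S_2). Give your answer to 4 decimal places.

3.4478

Var(-S_1 + 1.5S_2) = (-1)²·Var(S_1) + (1.5)²·Var(S_2) + 2·(-1)·(1.5)·cov(S_1,S_2)
= 1·12 + 2.25·4.75 + -3·3.6 = 11.8875
SD(-S_1 + 1.5S_2) = √11.8875 ≈ 3.4478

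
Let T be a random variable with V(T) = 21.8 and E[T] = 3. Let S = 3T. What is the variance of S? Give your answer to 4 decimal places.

V(3T) = (3)²·V(T) = 9·21.8 = 196.2

196.2000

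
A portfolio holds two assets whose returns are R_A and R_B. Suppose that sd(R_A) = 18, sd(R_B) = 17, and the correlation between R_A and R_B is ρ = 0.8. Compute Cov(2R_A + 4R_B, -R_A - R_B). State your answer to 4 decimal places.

var(R_A) = (18)² = 324;  var(R_B) = (17)² = 289
Cov(R_A,R_B) = ρ·sd(R_A)·sd(R_B) = 0.8·18·17 = 244.8
Cov(2R_A + 4R_B, -R_A - R_B) = (2)(-1)var(R_A) + (4)(-1)var(R_B) + [(2)(-1) + (4)(-1)]Cov(R_A,R_B)
= -2·324 + -4·289 + -6·244.8 = -3272.8

-3272.8000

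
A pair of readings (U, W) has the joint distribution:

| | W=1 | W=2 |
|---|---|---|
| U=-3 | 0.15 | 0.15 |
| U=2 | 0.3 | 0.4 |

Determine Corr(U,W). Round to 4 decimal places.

E[U] = 0.5,  E[W] = 1.55
E[UW] = 0.85
Cov(U,W) = E[UW] − E[U]E[W] = 0.85 − (0.5)(1.55) = 0.075
var(U) = 5.25,  var(W) = 0.2475
ρ = 0.075 / √(5.25·0.2475) ≈ 0.0658

0.0658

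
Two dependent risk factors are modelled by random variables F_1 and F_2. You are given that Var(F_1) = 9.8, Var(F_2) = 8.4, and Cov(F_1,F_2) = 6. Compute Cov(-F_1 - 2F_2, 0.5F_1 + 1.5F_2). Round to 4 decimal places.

Cov(-F_1 - 2F_2, 0.5F_1 + 1.5F_2) = (-1)(0.5)Var(F_1) + (-2)(1.5)Var(F_2) + [(-1)(1.5) + (-2)(0.5)]Cov(F_1,F_2)
= -0.5·9.8 + -3·8.4 + -2.5·6 = -45.1

-45.1000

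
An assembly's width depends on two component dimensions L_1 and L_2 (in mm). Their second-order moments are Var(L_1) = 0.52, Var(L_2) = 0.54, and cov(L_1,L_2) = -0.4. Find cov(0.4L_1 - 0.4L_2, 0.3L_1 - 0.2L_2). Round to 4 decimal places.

cov(0.4L_1 - 0.4L_2, 0.3L_1 - 0.2L_2) = (0.4)(0.3)Var(L_1) + (-0.4)(-0.2)Var(L_2) + [(0.4)(-0.2) + (-0.4)(0.3)]cov(L_1,L_2)
= 0.12·0.52 + 0.08·0.54 + -0.2·-0.4 = 0.1856

0.1856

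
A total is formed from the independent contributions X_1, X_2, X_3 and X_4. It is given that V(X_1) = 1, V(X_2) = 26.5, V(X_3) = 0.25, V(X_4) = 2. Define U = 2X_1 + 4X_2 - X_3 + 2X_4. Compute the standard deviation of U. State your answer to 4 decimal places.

By independence, V(U) = (2)²V(X_1) + (4)²V(X_2) + (-1)²V(X_3) + (2)²V(X_4)
= (2)²·1 + (4)²·26.5 + (-1)²·0.25 + (2)²·2 = 436.25
σ(U) = √436.25 ≈ 20.8866

20.8866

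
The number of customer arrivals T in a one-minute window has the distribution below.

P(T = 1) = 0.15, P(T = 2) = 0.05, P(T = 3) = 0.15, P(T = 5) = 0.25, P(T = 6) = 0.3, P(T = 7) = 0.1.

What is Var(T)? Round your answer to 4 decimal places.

3.8475

E[T] = (1)(0.15) + (2)(0.05) + (3)(0.15) + (5)(0.25) + (6)(0.3) + (7)(0.1) = 4.45
E[T²] = (1)²(0.15) + (2)²(0.05) + (3)²(0.15) + (5)²(0.25) + (6)²(0.3) + (7)²(0.1) = 23.65
Var(T) = E[T²] − (E[T])² = 23.65 − (4.45)² = 3.8475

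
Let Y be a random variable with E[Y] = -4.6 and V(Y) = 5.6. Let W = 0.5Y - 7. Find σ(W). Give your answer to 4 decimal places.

V(0.5Y - 7) = (0.5)²·5.6 = 1.4
σ(W) = √1.4 ≈ 1.1832

1.1832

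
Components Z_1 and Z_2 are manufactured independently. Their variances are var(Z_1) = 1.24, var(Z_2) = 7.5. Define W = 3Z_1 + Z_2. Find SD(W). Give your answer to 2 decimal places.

4.32

By independence, var(W) = (3)²var(Z_1) + (1)²var(Z_2)
= (3)²·1.24 + (1)²·7.5 = 18.66
SD(W) = √18.66 ≈ 4.32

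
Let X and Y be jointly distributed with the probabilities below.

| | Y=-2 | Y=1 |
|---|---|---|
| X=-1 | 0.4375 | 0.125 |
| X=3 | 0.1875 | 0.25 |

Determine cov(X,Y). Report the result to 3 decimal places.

1.031

E[X] = 0.75,  E[Y] = -0.875
E[XY] = 0.375
cov(X,Y) = E[XY] − E[X]E[Y] = 0.375 − (0.75)(-0.875) = 1.03125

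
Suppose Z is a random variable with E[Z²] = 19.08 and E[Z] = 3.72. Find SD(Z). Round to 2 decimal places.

2.29

var(Z) = 19.08 − (3.72)² = 5.2416
SD(Z) = √5.2416 ≈ 2.29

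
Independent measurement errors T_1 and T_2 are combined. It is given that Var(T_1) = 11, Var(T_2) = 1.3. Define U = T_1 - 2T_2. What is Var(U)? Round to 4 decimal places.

By independence, Var(U) = (1)²Var(T_1) + (-2)²Var(T_2)
= (1)²·11 + (-2)²·1.3 = 16.2

16.2000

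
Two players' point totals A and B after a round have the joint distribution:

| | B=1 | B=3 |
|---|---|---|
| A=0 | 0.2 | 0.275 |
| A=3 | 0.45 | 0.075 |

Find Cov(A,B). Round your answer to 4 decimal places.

E[A] = 1.575,  E[B] = 1.7
E[AB] = 2.025
Cov(A,B) = E[AB] − E[A]E[B] = 2.025 − (1.575)(1.7) = -0.6525

-0.6525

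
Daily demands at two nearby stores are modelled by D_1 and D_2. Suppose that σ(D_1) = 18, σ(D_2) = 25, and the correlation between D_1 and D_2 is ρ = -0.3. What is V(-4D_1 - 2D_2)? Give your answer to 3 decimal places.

V(D_1) = (18)² = 324;  V(D_2) = (25)² = 625
Cov(D_1,D_2) = ρ·σ(D_1)·σ(D_2) = -0.3·18·25 = -135
V(-4D_1 - 2D_2) = (-4)²·V(D_1) + (-2)²·V(D_2) + 2·(-4)·(-2)·Cov(D_1,D_2)
= 16·324 + 4·625 + 16·-135 = 5524

5524.000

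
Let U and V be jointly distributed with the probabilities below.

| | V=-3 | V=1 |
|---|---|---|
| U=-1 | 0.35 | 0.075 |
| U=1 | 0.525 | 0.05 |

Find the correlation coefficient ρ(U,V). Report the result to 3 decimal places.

-0.134

E[U] = 0.15,  E[V] = -2.5
E[UV] = -0.55
cov(U,V) = E[UV] − E[U]E[V] = -0.55 − (0.15)(-2.5) = -0.175
var(U) = 0.9775,  var(V) = 1.75
ρ = -0.175 / √(0.9775·1.75) ≈ -0.134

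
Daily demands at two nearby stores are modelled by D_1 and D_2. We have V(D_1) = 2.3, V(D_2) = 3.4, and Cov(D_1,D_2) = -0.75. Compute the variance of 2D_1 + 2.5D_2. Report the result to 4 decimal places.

22.9500

V(2D_1 + 2.5D_2) = (2)²·V(D_1) + (2.5)²·V(D_2) + 2·(2)·(2.5)·Cov(D_1,D_2)
= 4·2.3 + 6.25·3.4 + 10·-0.75 = 22.95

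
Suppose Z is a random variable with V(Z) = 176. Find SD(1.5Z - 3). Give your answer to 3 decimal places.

V(1.5Z - 3) = (1.5)²·176 = 396
SD(1.5Z - 3) = √396 ≈ 19.900

19.900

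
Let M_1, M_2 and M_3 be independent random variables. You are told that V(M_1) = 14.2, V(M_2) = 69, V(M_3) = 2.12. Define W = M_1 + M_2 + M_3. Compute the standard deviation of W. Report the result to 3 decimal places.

By independence, V(W) = (1)²V(M_1) + (1)²V(M_2) + (1)²V(M_3)
= (1)²·14.2 + (1)²·69 + (1)²·2.12 = 85.32
sd(W) = √85.32 ≈ 9.237

9.237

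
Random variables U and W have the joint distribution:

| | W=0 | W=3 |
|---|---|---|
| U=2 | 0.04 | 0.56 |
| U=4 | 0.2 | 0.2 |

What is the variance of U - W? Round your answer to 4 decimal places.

E[U] = 2.8,  E[W] = 2.28,  E[UW] = 5.76
var(U) = 8.8 − (2.8)² = 0.96;  var(W) = 6.84 − (2.28)² = 1.6416
cov(U,W) = 5.76 − (2.8)(2.28) = -0.624
var(U - W) = (1)²·0.96 + (-1)²·1.6416 + 2·(1)·(-1)·-0.624 = 3.8496

3.8496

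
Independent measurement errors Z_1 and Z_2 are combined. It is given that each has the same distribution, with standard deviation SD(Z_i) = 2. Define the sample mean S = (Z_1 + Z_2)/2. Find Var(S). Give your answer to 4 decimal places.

Var(Z_i) = (2)² = 4
By independence, Var(S) = (0.5)²Var(Z_1) + (0.5)²Var(Z_2)
= (0.5)²·4 + (0.5)²·4 = 2

2.0000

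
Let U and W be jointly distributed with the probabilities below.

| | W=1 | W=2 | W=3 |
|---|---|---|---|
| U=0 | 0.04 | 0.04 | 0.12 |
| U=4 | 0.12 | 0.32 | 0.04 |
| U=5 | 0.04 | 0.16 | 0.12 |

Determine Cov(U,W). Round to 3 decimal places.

-0.202

E[U] = 3.52,  E[W] = 2.08
E[UW] = 7.12
Cov(U,W) = E[UW] − E[U]E[W] = 7.12 − (3.52)(2.08) = -0.2016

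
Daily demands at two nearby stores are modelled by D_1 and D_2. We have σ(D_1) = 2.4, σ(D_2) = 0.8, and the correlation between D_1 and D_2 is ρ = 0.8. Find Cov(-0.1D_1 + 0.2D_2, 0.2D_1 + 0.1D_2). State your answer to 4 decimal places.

-0.0563

Var(D_1) = (2.4)² = 5.76;  Var(D_2) = (0.8)² = 0.64
Cov(D_1,D_2) = ρ·σ(D_1)·σ(D_2) = 0.8·2.4·0.8 = 1.536
Cov(-0.1D_1 + 0.2D_2, 0.2D_1 + 0.1D_2) = (-0.1)(0.2)Var(D_1) + (0.2)(0.1)Var(D_2) + [(-0.1)(0.1) + (0.2)(0.2)]Cov(D_1,D_2)
= -0.02·5.76 + 0.02·0.64 + 0.03·1.536 = -0.05632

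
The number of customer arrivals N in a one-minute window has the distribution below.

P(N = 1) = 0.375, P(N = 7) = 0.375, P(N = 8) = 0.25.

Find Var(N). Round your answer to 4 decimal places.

9.7500

E[N] = (1)(0.375) + (7)(0.375) + (8)(0.25) = 5
E[N²] = (1)²(0.375) + (7)²(0.375) + (8)²(0.25) = 34.75
Var(N) = E[N²] − (E[N])² = 34.75 − (5)² = 9.75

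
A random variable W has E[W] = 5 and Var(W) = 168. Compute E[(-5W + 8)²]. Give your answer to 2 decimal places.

E[-5W + 8] = -5·5 + 8 = -17
Var(-5W + 8) = (-5)²·168 = 4200
E[(-5W + 8)²] = Var((-5W + 8)) + (E[(-5W + 8)])² = 4200 + (-17)² = 4489

4489.00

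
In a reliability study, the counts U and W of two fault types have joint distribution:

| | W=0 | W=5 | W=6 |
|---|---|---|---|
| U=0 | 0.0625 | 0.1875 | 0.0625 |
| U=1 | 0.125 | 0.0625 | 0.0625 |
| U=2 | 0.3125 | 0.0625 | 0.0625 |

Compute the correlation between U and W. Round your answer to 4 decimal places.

-0.4139

E[U] = 1.125,  E[W] = 2.6875
E[UW] = 2.0625
Cov(U,W) = E[UW] − E[U]E[W] = 2.0625 − (1.125)(2.6875) = -0.9609375
Var(U) = 0.734375,  Var(W) = 7.33984375
ρ = -0.9609375 / √(0.734375·7.33984375) ≈ -0.4139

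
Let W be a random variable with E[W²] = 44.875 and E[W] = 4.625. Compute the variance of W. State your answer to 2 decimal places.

23.48

var(W) = 44.875 − (4.625)² = 23.484375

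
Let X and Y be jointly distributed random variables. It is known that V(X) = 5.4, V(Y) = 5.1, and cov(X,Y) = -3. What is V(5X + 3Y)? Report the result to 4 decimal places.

90.9000

V(5X + 3Y) = (5)²·V(X) + (3)²·V(Y) + 2·(5)·(3)·cov(X,Y)
= 25·5.4 + 9·5.1 + 30·-3 = 90.9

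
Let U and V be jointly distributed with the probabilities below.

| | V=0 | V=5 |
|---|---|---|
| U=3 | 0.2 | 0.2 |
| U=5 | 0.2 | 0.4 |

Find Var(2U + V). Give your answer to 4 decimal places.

E[U] = 4.2,  E[V] = 3,  E[UV] = 13
Var(U) = 18.6 − (4.2)² = 0.96;  Var(V) = 15 − (3)² = 6
cov(U,V) = 13 − (4.2)(3) = 0.4
Var(2U + V) = (2)²·0.96 + (1)²·6 + 2·(2)·(1)·0.4 = 11.44

11.4400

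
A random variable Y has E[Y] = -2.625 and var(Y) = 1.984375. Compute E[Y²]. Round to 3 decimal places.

8.875

E[Y²] = var(Y) + (E[Y])² = 1.984375 + (-2.625)² = 8.875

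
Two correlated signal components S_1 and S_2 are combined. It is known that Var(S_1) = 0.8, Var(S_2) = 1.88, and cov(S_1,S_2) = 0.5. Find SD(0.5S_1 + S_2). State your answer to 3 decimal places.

Var(0.5S_1 + S_2) = (0.5)²·Var(S_1) + (1)²·Var(S_2) + 2·(0.5)·(1)·cov(S_1,S_2)
= 0.25·0.8 + 1·1.88 + 1·0.5 = 2.58
SD(0.5S_1 + S_2) = √2.58 ≈ 1.606

1.606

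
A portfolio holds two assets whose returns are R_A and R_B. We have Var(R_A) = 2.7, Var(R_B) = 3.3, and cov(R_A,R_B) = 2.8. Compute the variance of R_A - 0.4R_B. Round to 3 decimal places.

0.988

Var(R_A - 0.4R_B) = (1)²·Var(R_A) + (-0.4)²·Var(R_B) + 2·(1)·(-0.4)·cov(R_A,R_B)
= 1·2.7 + 0.16·3.3 + -0.8·2.8 = 0.988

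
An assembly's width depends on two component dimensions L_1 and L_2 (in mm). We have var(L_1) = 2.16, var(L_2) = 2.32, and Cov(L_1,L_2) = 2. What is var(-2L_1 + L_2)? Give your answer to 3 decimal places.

2.960

var(-2L_1 + L_2) = (-2)²·var(L_1) + (1)²·var(L_2) + 2·(-2)·(1)·Cov(L_1,L_2)
= 4·2.16 + 1·2.32 + -4·2 = 2.96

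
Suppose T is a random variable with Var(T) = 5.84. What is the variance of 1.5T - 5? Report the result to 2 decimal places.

Var(1.5T - 5) = (1.5)²·Var(T) = 2.25·5.84 = 13.14

13.14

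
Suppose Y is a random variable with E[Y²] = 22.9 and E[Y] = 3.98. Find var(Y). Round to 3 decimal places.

var(Y) = 22.9 − (3.98)² = 7.0596

7.060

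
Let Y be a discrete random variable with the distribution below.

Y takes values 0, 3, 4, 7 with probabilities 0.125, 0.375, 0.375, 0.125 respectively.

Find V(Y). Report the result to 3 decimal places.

E[Y] = (0)(0.125) + (3)(0.375) + (4)(0.375) + (7)(0.125) = 3.5
E[Y²] = (0)²(0.125) + (3)²(0.375) + (4)²(0.375) + (7)²(0.125) = 15.5
V(Y) = E[Y²] − (E[Y])² = 15.5 − (3.5)² = 3.25

3.250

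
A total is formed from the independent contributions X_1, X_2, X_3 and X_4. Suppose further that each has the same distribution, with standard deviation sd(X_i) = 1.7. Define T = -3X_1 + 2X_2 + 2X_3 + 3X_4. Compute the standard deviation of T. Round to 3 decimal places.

V(X_i) = (1.7)² = 2.89
By independence, V(T) = (-3)²V(X_1) + (2)²V(X_2) + (2)²V(X_3) + (3)²V(X_4)
= (-3)²·2.89 + (2)²·2.89 + (2)²·2.89 + (3)²·2.89 = 75.14
sd(T) = √75.14 ≈ 8.668

8.668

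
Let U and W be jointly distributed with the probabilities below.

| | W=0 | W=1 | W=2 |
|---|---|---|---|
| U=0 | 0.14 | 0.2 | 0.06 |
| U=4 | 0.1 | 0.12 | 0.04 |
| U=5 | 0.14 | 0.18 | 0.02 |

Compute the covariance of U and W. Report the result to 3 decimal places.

E[U] = 2.74,  E[W] = 0.74
E[UW] = 1.9
cov(U,W) = E[UW] − E[U]E[W] = 1.9 − (2.74)(0.74) = -0.1276

-0.128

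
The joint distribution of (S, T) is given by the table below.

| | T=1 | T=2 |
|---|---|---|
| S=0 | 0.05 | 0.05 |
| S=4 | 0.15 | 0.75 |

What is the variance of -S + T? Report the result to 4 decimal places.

1.3600

E[S] = 3.6,  E[T] = 1.8,  E[ST] = 6.6
V(S) = 14.4 − (3.6)² = 1.44;  V(T) = 3.4 − (1.8)² = 0.16
Cov(S,T) = 6.6 − (3.6)(1.8) = 0.12
V(-S + T) = (-1)²·1.44 + (1)²·0.16 + 2·(-1)·(1)·0.12 = 1.36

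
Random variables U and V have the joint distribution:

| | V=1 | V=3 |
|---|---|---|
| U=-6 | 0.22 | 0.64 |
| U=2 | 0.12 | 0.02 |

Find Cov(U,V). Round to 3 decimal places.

-1.158

E[U] = -4.88,  E[V] = 2.32
E[UV] = -12.48
Cov(U,V) = E[UV] − E[U]E[V] = -12.48 − (-4.88)(2.32) = -1.1584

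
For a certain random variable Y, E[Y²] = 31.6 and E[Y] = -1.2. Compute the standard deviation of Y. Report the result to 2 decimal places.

var(Y) = 31.6 − (-1.2)² = 30.16
sd(Y) = √30.16 ≈ 5.49

5.49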